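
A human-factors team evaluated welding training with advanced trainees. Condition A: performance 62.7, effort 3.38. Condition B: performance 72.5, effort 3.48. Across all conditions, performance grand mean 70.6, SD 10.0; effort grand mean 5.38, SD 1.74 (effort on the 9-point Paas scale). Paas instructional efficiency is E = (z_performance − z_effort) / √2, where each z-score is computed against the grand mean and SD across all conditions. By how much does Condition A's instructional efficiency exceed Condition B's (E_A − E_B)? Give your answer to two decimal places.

Condition A: z_P = (62.7 − 70.6)/10.0 = -0.7900; z_E = (3.38 − 5.38)/1.74 = -1.1494; E_A = (-0.7900 − (-1.1494))/√2 = 0.2541.
Condition B: z_P = (72.5 − 70.6)/10.0 = 0.1900; z_E = (3.48 − 5.38)/1.74 = -1.0920; E_B = (0.1900 − (-1.0920))/√2 = 0.9065.
E_A − E_B = 0.2541 − 0.9065 = -0.6524 ≈ -0.65.

-0.65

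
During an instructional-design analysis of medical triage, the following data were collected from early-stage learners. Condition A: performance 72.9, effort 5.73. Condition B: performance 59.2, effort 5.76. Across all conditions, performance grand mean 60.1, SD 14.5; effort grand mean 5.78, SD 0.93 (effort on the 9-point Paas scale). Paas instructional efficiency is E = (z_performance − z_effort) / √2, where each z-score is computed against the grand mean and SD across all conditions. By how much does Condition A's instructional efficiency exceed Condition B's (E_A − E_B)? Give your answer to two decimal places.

Condition A: z_P = (72.9 − 60.1)/14.5 = 0.8828; z_E = (5.73 − 5.78)/0.93 = -0.0538; E_A = (0.8828 − (-0.0538))/√2 = 0.6623.
Condition B: z_P = (59.2 − 60.1)/14.5 = -0.0621; z_E = (5.76 − 5.78)/0.93 = -0.0215; E_B = (-0.0621 − (-0.0215))/√2 = -0.0287.
E_A − E_B = 0.6623 − (-0.0287) = 0.6910 ≈ 0.69.

0.69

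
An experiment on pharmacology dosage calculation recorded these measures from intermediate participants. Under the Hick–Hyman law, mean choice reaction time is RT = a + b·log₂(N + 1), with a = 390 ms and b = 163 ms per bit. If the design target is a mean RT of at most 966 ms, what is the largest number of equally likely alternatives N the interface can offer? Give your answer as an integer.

10

Set 390 + 163·log₂(N + 1) ≤ 966.
log₂(N + 1) ≤ (966 − 390) / 163 = 3.5337.
N + 1 ≤ 2^3.5337 = 11.5811.
N ≤ 10.5811, so the largest integer N is 10.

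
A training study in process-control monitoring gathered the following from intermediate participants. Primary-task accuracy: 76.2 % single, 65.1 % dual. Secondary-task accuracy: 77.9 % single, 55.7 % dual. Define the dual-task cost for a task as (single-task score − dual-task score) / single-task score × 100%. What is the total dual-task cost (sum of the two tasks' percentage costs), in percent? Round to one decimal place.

Primary cost = (76.2 − 65.1) / 76.2 × 100% = 14.5669%.
Secondary cost = (77.9 − 55.7) / 77.9 × 100% = 28.4981%.
Total = 14.5669% + 28.4981% = 43.0650% ≈ 43.1%.

43.1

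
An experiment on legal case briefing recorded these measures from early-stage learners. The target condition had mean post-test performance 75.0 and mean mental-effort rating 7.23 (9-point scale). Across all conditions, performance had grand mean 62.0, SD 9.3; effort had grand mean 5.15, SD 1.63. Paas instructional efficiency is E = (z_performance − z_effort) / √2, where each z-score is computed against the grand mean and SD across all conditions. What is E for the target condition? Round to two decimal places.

z_performance = (75.0 − 62.0) / 9.3 = 13.0000 / 9.3 = 1.3978.
z_effort = (7.23 − 5.15) / 1.63 = 2.0800 / 1.63 = 1.2761.
z_P − z_E = 1.3978 − 1.2761 = 0.1217.
E = 0.1217 / √2 = 0.1217 / 1.41421 = 0.0861 ≈ 0.09.

0.09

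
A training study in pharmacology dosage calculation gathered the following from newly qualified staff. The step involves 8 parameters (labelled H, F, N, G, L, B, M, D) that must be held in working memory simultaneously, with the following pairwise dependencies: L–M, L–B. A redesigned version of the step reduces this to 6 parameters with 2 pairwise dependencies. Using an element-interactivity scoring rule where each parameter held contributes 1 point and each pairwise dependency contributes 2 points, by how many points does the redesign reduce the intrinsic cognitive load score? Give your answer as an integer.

2

Original: 8 × 1 + 2 × 2 = 8 + 4 = 12.
Redesigned: 6 × 1 + 2 × 2 = 6 + 4 = 10.
Reduction = 12 − 10 = 2.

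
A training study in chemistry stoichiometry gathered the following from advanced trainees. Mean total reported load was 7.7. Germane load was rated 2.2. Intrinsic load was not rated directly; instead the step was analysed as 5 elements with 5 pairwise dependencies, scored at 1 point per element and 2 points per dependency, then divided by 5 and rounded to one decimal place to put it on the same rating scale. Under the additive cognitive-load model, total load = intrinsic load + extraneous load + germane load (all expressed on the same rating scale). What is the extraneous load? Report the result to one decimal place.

2.5

Intrinsic (element-interactivity): (5 × 1 + 5 × 2) / 5 = 15 / 5 = 3.0000 → 3.0.
extraneous load = total − intrinsic − germane
             = 7.7 − 3.0 − 2.2 = 2.5.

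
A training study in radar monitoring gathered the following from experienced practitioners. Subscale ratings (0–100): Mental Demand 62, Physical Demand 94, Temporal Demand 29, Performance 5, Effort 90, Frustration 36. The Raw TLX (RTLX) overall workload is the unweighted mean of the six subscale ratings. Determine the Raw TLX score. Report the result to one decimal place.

Sum of ratings = 62 + 94 + 29 + 5 + 90 + 36 = 316.
RTLX = 316 / 6 = 52.6667 ≈ 52.7.

52.7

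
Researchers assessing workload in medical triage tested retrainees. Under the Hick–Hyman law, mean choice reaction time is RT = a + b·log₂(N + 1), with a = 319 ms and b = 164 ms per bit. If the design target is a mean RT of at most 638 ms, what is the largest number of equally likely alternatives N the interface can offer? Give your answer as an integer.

2

Set 319 + 164·log₂(N + 1) ≤ 638.
log₂(N + 1) ≤ (638 − 319) / 164 = 1.9451.
N + 1 ≤ 2^1.9451 = 3.8506.
N ≤ 2.8506, so the largest integer N is 2.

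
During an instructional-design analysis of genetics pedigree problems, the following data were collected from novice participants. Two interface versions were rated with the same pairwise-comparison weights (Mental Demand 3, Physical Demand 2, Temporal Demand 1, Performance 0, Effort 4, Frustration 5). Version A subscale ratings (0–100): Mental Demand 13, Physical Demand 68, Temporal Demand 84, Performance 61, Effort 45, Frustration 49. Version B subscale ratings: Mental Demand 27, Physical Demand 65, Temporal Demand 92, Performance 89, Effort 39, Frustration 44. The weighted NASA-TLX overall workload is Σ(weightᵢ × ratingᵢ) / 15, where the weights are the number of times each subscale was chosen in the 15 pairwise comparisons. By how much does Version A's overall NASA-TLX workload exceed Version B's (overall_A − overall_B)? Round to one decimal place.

Version A weighted sum = 3·13 + 2·68 + 1·84 + 0·61 + 4·45 + 5·49 = 39 + 136 + 84 + 0 + 180 + 245 = 684; overall_A = 684/15 = 45.6000.
Version B weighted sum = 3·27 + 2·65 + 1·92 + 0·89 + 4·39 + 5·44 = 81 + 130 + 92 + 0 + 156 + 220 = 679; overall_B = 679/15 = 45.2667.
Difference = 45.6000 − 45.2667 = 0.3333 ≈ 0.3.

0.3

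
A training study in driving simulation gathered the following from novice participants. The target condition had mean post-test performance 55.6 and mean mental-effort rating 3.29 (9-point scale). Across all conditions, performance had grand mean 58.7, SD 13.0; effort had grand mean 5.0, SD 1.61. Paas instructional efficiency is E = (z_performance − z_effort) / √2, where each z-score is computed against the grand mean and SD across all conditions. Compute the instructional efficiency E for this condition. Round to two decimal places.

z_performance = (55.6 − 58.7) / 13.0 = -3.1000 / 13.0 = -0.2385.
z_effort = (3.29 − 5.0) / 1.61 = -1.7100 / 1.61 = -1.0621.
z_P − z_E = -0.2385 − (-1.0621) = 0.8236.
E = 0.8236 / √2 = 0.8236 / 1.41421 = 0.5824 ≈ 0.58.

0.58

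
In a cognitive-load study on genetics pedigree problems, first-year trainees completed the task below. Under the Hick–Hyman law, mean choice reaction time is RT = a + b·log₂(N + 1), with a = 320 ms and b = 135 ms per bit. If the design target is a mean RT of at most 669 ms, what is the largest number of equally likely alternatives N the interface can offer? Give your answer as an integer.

5

Set 320 + 135·log₂(N + 1) ≤ 669.
log₂(N + 1) ≤ (669 − 320) / 135 = 2.5852.
N + 1 ≤ 2^2.5852 = 6.0010.
N ≤ 5.0010, so the largest integer N is 5.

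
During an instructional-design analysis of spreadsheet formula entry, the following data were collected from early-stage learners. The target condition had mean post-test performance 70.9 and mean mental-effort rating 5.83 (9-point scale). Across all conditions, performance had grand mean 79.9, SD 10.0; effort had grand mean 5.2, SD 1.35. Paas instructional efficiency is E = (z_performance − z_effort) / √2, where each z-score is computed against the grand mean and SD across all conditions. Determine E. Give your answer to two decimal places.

z_performance = (70.9 − 79.9) / 10.0 = -9.0000 / 10.0 = -0.9000.
z_effort = (5.83 − 5.2) / 1.35 = 0.6300 / 1.35 = 0.4667.
z_P − z_E = -0.9000 − 0.4667 = -1.3667.
E = -1.3667 / √2 = -1.3667 / 1.41421 = -0.9664 ≈ -0.97.

-0.97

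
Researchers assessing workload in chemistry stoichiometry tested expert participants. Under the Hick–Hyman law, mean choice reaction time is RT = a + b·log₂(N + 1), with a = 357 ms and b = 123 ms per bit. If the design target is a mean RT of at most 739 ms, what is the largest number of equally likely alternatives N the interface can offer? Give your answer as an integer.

Set 357 + 123·log₂(N + 1) ≤ 739.
log₂(N + 1) ≤ (739 − 357) / 123 = 3.1057.
N + 1 ≤ 2^3.1057 = 8.6081.
N ≤ 7.6081, so the largest integer N is 7.

7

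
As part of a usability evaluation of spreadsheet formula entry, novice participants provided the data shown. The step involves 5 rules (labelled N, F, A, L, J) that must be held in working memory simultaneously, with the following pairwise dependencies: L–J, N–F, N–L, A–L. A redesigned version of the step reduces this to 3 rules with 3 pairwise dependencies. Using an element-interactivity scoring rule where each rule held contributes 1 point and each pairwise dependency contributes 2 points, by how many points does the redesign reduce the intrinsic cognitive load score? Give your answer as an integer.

4

Original: 5 × 1 + 4 × 2 = 5 + 8 = 13.
Redesigned: 3 × 1 + 3 × 2 = 3 + 6 = 9.
Reduction = 13 − 9 = 4.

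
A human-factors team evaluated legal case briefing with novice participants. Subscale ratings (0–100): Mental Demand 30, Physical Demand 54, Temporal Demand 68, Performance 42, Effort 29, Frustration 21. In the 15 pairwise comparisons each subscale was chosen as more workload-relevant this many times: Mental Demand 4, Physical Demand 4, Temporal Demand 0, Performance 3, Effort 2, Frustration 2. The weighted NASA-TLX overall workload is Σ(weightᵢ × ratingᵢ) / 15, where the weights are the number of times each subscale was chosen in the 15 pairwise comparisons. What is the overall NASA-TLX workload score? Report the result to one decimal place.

The tallies are the weights (they sum to 15).
Weighted sum = 4·30 + 4·54 + 0·68 + 3·42 + 2·29 + 2·21
            = 120 + 216 + 0 + 126 + 58 + 42 = 562.
Overall workload = 562 / 15 = 37.4667 ≈ 37.5.

37.5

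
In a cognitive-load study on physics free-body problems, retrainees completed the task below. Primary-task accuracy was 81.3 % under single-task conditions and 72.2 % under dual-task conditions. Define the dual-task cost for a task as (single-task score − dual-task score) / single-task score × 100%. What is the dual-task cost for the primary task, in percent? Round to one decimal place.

11.2

Cost = (81.3 − 72.2) / 81.3 × 100%
     = 9.1000 / 81.3 × 100% = 11.1931%.
≈ 11.2%.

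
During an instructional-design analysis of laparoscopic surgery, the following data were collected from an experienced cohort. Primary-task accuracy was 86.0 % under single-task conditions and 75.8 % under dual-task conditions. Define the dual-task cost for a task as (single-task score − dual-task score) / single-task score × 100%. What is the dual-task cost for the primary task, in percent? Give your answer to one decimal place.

Cost = (86.0 − 75.8) / 86.0 × 100%
     = 10.2000 / 86.0 × 100% = 11.8605%.
≈ 11.9%.

11.9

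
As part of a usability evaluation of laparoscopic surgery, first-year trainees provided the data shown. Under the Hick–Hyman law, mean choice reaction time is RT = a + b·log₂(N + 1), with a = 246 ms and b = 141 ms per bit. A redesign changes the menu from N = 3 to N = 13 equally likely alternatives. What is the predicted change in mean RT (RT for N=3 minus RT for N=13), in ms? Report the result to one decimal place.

RT(3) = 246 + 141·log₂(4) = 246 + 141·2.0000 = 528.0000 ms.
RT(13) = 246 + 141·log₂(14) = 246 + 141·3.8074 = 782.8434 ms.
Difference = 528.0000 − 782.8434 = -254.8434 ≈ -254.8 ms.

-254.8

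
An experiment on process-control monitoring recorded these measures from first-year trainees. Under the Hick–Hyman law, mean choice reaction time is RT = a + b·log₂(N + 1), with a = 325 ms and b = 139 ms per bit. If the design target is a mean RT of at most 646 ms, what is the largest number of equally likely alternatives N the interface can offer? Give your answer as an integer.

3

Set 325 + 139·log₂(N + 1) ≤ 646.
log₂(N + 1) ≤ (646 − 325) / 139 = 2.3094.
N + 1 ≤ 2^2.3094 = 4.9568.
N ≤ 3.9568, so the largest integer N is 3.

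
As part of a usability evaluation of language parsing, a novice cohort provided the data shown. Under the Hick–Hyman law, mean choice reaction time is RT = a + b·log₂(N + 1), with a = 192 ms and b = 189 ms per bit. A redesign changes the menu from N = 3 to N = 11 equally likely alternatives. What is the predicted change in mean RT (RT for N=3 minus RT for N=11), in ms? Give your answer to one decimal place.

-299.6

RT(3) = 192 + 189·log₂(4) = 192 + 189·2.0000 = 570.0000 ms.
RT(11) = 192 + 189·log₂(12) = 192 + 189·3.5850 = 869.5650 ms.
Difference = 570.0000 − 869.5650 = -299.5650 ≈ -299.6 ms.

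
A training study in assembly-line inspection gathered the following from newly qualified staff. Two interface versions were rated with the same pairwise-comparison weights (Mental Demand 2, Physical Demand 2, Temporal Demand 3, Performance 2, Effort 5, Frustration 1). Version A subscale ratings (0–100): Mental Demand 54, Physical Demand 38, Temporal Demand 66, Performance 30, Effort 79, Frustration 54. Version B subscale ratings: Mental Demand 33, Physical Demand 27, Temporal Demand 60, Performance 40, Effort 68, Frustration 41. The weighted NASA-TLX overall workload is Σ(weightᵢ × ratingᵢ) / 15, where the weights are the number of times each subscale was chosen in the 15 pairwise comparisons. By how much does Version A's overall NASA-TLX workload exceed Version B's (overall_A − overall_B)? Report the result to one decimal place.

8.7

Version A weighted sum = 2·54 + 2·38 + 3·66 + 2·30 + 5·79 + 1·54 = 108 + 76 + 198 + 60 + 395 + 54 = 891; overall_A = 891/15 = 59.4000.
Version B weighted sum = 2·33 + 2·27 + 3·60 + 2·40 + 5·68 + 1·41 = 66 + 54 + 180 + 80 + 340 + 41 = 761; overall_B = 761/15 = 50.7333.
Difference = 59.4000 − 50.7333 = 8.6667 ≈ 8.7.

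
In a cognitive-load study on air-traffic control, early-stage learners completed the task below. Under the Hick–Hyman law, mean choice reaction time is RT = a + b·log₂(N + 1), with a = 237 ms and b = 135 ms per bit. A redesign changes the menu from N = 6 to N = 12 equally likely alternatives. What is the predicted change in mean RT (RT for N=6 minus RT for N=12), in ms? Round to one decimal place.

RT(6) = 237 + 135·log₂(7) = 237 + 135·2.8074 = 615.9990 ms.
RT(12) = 237 + 135·log₂(13) = 237 + 135·3.7004 = 736.5540 ms.
Difference = 615.9990 − 736.5540 = -120.5550 ≈ -120.6 ms.

-120.6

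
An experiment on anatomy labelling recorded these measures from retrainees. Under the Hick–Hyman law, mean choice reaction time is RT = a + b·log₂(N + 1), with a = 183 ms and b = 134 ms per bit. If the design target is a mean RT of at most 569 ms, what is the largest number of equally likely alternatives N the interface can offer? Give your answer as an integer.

Set 183 + 134·log₂(N + 1) ≤ 569.
log₂(N + 1) ≤ (569 − 183) / 134 = 2.8806.
N + 1 ≤ 2^2.8806 = 7.3646.
N ≤ 6.3646, so the largest integer N is 6.

6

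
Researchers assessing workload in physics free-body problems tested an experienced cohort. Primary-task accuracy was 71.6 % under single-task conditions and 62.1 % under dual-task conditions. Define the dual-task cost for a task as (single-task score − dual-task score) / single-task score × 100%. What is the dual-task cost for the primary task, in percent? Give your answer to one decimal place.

Cost = (71.6 − 62.1) / 71.6 × 100%
     = 9.5000 / 71.6 × 100% = 13.2682%.
≈ 13.3%.

13.3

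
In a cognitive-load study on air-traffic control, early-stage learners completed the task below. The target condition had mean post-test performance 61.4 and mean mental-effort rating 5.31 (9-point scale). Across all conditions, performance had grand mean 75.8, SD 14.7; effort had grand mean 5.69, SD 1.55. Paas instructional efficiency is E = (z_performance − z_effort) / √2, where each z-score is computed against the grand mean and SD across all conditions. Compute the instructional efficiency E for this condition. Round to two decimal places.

-0.52

z_performance = (61.4 − 75.8) / 14.7 = -14.4000 / 14.7 = -0.9796.
z_effort = (5.31 − 5.69) / 1.55 = -0.3800 / 1.55 = -0.2452.
z_P − z_E = -0.9796 − (-0.2452) = -0.7344.
E = -0.7344 / √2 = -0.7344 / 1.41421 = -0.5193 ≈ -0.52.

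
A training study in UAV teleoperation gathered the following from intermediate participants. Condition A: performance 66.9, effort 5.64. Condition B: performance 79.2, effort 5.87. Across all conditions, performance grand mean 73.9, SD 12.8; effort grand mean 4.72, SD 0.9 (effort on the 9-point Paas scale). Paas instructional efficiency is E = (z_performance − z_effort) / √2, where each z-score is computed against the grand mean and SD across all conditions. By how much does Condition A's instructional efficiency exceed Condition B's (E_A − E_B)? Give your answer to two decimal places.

-0.50

Condition A: z_P = (66.9 − 73.9)/12.8 = -0.5469; z_E = (5.64 − 4.72)/0.9 = 1.0222; E_A = (-0.5469 − 1.0222)/√2 = -1.1095.
Condition B: z_P = (79.2 − 73.9)/12.8 = 0.4141; z_E = (5.87 − 4.72)/0.9 = 1.2778; E_B = (0.4141 − 1.2778)/√2 = -0.6107.
E_A − E_B = -1.1095 − (-0.6107) = -0.4988 ≈ -0.50.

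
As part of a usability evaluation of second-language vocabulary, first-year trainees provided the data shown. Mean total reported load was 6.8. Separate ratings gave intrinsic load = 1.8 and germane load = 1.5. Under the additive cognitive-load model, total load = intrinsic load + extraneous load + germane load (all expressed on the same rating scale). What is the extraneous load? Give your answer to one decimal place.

extraneous load = total − intrinsic − germane
             = 6.8 − 1.8 − 1.5 = 3.5.

3.5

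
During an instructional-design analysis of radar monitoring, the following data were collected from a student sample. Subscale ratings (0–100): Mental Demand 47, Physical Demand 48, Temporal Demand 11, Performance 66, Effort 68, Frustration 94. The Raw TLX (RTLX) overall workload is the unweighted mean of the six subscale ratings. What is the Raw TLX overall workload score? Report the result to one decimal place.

55.7

Sum of ratings = 47 + 48 + 11 + 66 + 68 + 94 = 334.
RTLX = 334 / 6 = 55.6667 ≈ 55.7.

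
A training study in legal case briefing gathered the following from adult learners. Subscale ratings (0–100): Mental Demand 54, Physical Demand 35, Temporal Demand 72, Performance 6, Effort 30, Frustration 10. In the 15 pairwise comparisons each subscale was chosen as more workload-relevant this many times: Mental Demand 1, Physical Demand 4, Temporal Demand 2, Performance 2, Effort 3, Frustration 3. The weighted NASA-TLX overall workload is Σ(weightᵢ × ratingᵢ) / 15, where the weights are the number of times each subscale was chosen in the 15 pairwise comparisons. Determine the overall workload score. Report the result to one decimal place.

The tallies are the weights (they sum to 15).
Weighted sum = 1·54 + 4·35 + 2·72 + 2·6 + 3·30 + 3·10
            = 54 + 140 + 144 + 12 + 90 + 30 = 470.
Overall workload = 470 / 15 = 31.3333 ≈ 31.3.

31.3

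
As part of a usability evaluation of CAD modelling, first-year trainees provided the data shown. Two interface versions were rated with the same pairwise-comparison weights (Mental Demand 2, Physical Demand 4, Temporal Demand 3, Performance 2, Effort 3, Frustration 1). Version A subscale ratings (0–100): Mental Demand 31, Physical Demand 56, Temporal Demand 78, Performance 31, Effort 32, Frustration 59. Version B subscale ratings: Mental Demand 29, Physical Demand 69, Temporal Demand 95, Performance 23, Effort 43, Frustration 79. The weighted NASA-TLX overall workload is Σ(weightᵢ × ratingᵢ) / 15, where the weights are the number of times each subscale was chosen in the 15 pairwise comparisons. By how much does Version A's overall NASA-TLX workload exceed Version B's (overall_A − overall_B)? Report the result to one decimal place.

Version A weighted sum = 2·31 + 4·56 + 3·78 + 2·31 + 3·32 + 1·59 = 62 + 224 + 234 + 62 + 96 + 59 = 737; overall_A = 737/15 = 49.1333.
Version B weighted sum = 2·29 + 4·69 + 3·95 + 2·23 + 3·43 + 1·79 = 58 + 276 + 285 + 46 + 129 + 79 = 873; overall_B = 873/15 = 58.2000.
Difference = 49.1333 − 58.2000 = -9.0667 ≈ -9.1.

-9.1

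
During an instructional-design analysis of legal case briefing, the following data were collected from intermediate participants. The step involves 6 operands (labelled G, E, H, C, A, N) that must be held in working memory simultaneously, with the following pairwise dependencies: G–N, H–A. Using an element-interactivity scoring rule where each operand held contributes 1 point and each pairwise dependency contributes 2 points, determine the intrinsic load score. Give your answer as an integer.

Count of operands held simultaneously: 6.
Count of pairwise dependencies listed: 2.
Element contribution: 6 × 1 = 6.
Interaction contribution: 2 × 2 = 4.
Intrinsic load = 6 + 4 = 10.

10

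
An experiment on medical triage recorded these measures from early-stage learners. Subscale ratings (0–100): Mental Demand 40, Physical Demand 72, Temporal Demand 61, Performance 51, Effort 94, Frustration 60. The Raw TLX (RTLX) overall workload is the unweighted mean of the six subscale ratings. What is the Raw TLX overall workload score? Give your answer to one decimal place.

Sum of ratings = 40 + 72 + 61 + 51 + 94 + 60 = 378.
RTLX = 378 / 6 = 63.0000 ≈ 63.0.

63.0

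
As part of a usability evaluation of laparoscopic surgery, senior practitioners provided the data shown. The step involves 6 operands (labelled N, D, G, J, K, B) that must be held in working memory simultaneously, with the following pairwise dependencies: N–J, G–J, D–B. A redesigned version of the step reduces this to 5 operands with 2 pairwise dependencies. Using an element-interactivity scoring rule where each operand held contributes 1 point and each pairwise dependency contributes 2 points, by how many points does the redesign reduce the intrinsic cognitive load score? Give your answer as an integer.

3

Original: 6 × 1 + 3 × 2 = 6 + 6 = 12.
Redesigned: 5 × 1 + 2 × 2 = 5 + 4 = 9.
Reduction = 12 − 9 = 3.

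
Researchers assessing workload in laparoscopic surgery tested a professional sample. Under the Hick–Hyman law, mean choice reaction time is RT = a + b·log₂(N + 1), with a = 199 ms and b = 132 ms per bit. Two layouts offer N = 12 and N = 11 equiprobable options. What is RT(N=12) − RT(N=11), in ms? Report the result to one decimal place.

15.2

RT(12) = 199 + 132·log₂(13) = 199 + 132·3.7004 = 687.4528 ms.
RT(11) = 199 + 132·log₂(12) = 199 + 132·3.5850 = 672.2200 ms.
Difference = 687.4528 − 672.2200 = 15.2328 ≈ 15.2 ms.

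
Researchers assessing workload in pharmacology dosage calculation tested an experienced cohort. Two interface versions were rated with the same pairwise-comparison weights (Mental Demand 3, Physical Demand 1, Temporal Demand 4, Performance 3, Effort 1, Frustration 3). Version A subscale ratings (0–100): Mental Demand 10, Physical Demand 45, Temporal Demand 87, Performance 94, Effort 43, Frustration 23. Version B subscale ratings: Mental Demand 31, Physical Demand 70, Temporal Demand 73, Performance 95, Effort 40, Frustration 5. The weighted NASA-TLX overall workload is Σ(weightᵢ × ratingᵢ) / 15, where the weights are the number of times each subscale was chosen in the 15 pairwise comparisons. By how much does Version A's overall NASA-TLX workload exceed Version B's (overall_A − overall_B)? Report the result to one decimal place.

Version A weighted sum = 3·10 + 1·45 + 4·87 + 3·94 + 1·43 + 3·23 = 30 + 45 + 348 + 282 + 43 + 69 = 817; overall_A = 817/15 = 54.4667.
Version B weighted sum = 3·31 + 1·70 + 4·73 + 3·95 + 1·40 + 3·5 = 93 + 70 + 292 + 285 + 40 + 15 = 795; overall_B = 795/15 = 53.0000.
Difference = 54.4667 − 53.0000 = 1.4667 ≈ 1.5.

1.5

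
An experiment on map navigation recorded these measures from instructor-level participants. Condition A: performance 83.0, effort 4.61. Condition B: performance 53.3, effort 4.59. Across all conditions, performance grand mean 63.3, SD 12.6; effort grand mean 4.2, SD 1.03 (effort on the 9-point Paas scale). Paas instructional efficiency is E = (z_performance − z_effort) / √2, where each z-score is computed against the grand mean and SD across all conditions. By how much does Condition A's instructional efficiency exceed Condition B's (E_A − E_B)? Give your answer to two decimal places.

1.65

Condition A: z_P = (83.0 − 63.3)/12.6 = 1.5635; z_E = (4.61 − 4.2)/1.03 = 0.3981; E_A = (1.5635 − 0.3981)/√2 = 0.8241.
Condition B: z_P = (53.3 − 63.3)/12.6 = -0.7937; z_E = (4.59 − 4.2)/1.03 = 0.3786; E_B = (-0.7937 − 0.3786)/√2 = -0.8289.
E_A − E_B = 0.8241 − (-0.8289) = 1.6530 ≈ 1.65.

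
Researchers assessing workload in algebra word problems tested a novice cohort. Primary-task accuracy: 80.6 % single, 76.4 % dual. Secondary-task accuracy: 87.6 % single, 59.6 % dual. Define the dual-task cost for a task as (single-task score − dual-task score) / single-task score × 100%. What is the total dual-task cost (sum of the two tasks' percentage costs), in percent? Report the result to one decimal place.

37.2

Primary cost = (80.6 − 76.4) / 80.6 × 100% = 5.2109%.
Secondary cost = (87.6 − 59.6) / 87.6 × 100% = 31.9635%.
Total = 5.2109% + 31.9635% = 37.1744% ≈ 37.2%.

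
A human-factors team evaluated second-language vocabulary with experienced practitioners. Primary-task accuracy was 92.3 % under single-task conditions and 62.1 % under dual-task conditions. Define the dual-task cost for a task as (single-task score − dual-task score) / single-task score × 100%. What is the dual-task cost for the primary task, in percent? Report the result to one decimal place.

32.7

Cost = (92.3 − 62.1) / 92.3 × 100%
     = 30.2000 / 92.3 × 100% = 32.7194%.
≈ 32.7%.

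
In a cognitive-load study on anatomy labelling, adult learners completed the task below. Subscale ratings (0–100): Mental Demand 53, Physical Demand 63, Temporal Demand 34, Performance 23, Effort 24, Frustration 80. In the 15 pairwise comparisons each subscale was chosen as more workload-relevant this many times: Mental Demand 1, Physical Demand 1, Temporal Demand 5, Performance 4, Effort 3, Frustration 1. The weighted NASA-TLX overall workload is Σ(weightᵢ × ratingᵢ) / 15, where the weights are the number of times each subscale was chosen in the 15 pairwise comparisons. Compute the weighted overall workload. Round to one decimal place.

35.3

The tallies are the weights (they sum to 15).
Weighted sum = 1·53 + 1·63 + 5·34 + 4·23 + 3·24 + 1·80
            = 53 + 63 + 170 + 92 + 72 + 80 = 530.
Overall workload = 530 / 15 = 35.3333 ≈ 35.3.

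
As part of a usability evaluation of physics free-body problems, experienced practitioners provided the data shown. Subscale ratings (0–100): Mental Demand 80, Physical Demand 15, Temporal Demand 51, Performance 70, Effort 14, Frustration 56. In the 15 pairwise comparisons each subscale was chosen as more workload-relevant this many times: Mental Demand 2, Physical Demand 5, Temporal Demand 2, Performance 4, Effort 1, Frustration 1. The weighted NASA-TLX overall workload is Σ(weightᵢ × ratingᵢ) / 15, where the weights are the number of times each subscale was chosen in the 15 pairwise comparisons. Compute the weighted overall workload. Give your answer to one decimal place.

The tallies are the weights (they sum to 15).
Weighted sum = 2·80 + 5·15 + 2·51 + 4·70 + 1·14 + 1·56
            = 160 + 75 + 102 + 280 + 14 + 56 = 687.
Overall workload = 687 / 15 = 45.8000 ≈ 45.8.

45.8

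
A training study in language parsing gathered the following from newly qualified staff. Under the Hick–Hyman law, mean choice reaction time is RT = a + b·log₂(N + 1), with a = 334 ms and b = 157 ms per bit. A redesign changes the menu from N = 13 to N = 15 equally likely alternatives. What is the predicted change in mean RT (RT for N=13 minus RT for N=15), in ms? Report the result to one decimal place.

RT(13) = 334 + 157·log₂(14) = 334 + 157·3.8074 = 931.7618 ms.
RT(15) = 334 + 157·log₂(16) = 334 + 157·4.0000 = 962.0000 ms.
Difference = 931.7618 − 962.0000 = -30.2382 ≈ -30.2 ms.

-30.2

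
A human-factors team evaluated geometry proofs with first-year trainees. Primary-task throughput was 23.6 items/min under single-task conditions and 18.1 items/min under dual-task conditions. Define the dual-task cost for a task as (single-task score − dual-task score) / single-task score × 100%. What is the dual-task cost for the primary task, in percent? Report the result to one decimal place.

Cost = (23.6 − 18.1) / 23.6 × 100%
     = 5.5000 / 23.6 × 100% = 23.3051%.
≈ 23.3%.

23.3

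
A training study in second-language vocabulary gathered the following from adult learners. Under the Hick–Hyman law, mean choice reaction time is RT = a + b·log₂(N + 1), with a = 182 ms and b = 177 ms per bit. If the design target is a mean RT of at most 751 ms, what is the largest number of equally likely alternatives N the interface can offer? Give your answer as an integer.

8

Set 182 + 177·log₂(N + 1) ≤ 751.
log₂(N + 1) ≤ (751 − 182) / 177 = 3.2147.
N + 1 ≤ 2^3.2147 = 9.2837.
N ≤ 8.2837, so the largest integer N is 8.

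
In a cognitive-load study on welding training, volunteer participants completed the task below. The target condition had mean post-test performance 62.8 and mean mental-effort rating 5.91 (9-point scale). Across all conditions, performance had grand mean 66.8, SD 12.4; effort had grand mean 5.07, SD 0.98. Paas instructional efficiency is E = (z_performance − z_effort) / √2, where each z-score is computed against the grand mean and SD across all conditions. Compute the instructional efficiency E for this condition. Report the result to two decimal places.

-0.83

z_performance = (62.8 − 66.8) / 12.4 = -4.0000 / 12.4 = -0.3226.
z_effort = (5.91 − 5.07) / 0.98 = 0.8400 / 0.98 = 0.8571.
z_P − z_E = -0.3226 − 0.8571 = -1.1797.
E = -1.1797 / √2 = -1.1797 / 1.41421 = -0.8342 ≈ -0.83.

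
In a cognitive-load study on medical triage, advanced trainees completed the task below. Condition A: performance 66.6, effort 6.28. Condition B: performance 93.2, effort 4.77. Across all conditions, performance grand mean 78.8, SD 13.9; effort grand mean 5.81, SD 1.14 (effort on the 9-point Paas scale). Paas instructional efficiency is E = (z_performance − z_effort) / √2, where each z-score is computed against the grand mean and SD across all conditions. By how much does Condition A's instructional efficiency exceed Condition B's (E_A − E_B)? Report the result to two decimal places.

Condition A: z_P = (66.6 − 78.8)/13.9 = -0.8777; z_E = (6.28 − 5.81)/1.14 = 0.4123; E_A = (-0.8777 − 0.4123)/√2 = -0.9122.
Condition B: z_P = (93.2 − 78.8)/13.9 = 1.0360; z_E = (4.77 − 5.81)/1.14 = -0.9123; E_B = (1.0360 − (-0.9123))/√2 = 1.3777.
E_A − E_B = -0.9122 − 1.3777 = -2.2899 ≈ -2.29.

-2.29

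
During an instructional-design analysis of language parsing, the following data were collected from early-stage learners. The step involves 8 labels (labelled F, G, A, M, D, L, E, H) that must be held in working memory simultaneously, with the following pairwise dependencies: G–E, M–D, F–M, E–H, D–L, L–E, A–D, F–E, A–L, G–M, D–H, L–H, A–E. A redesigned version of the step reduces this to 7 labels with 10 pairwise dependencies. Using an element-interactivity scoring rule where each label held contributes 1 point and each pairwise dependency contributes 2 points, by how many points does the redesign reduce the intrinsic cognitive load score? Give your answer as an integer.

Original: 8 × 1 + 13 × 2 = 8 + 26 = 34.
Redesigned: 7 × 1 + 10 × 2 = 7 + 20 = 27.
Reduction = 34 − 27 = 7.

7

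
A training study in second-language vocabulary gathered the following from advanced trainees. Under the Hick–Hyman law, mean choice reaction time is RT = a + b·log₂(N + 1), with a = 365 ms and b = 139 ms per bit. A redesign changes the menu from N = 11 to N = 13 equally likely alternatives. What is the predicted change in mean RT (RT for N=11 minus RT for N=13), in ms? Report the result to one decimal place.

RT(11) = 365 + 139·log₂(12) = 365 + 139·3.5850 = 863.3150 ms.
RT(13) = 365 + 139·log₂(14) = 365 + 139·3.8074 = 894.2286 ms.
Difference = 863.3150 − 894.2286 = -30.9136 ≈ -30.9 ms.

-30.9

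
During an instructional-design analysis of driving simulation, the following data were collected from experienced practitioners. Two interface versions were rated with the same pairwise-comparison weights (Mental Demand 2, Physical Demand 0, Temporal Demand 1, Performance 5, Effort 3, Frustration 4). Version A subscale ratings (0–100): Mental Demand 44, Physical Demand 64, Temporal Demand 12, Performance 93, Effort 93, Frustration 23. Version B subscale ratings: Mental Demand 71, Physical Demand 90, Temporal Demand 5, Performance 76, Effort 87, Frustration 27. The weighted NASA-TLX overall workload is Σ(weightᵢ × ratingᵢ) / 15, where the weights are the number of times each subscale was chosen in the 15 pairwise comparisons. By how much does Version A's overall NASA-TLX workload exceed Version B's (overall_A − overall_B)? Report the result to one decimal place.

2.7

Version A weighted sum = 2·44 + 0·64 + 1·12 + 5·93 + 3·93 + 4·23 = 88 + 0 + 12 + 465 + 279 + 92 = 936; overall_A = 936/15 = 62.4000.
Version B weighted sum = 2·71 + 0·90 + 1·5 + 5·76 + 3·87 + 4·27 = 142 + 0 + 5 + 380 + 261 + 108 = 896; overall_B = 896/15 = 59.7333.
Difference = 62.4000 − 59.7333 = 2.6667 ≈ 2.7.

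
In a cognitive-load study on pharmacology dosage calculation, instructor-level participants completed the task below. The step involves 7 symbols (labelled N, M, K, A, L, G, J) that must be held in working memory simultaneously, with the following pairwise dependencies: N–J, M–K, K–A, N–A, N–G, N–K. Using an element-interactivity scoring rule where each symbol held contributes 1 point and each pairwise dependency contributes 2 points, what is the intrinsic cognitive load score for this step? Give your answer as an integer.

Count of symbols held simultaneously: 7.
Count of pairwise dependencies listed: 6.
Element contribution: 7 × 1 = 7.
Interaction contribution: 6 × 2 = 12.
Intrinsic load = 7 + 12 = 19.

19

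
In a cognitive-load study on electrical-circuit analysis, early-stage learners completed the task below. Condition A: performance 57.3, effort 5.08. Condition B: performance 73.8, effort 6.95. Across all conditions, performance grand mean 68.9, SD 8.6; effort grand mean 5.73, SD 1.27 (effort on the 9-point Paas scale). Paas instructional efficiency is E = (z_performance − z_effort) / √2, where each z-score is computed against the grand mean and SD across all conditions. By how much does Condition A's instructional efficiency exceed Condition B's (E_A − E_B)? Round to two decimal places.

Condition A: z_P = (57.3 − 68.9)/8.6 = -1.3488; z_E = (5.08 − 5.73)/1.27 = -0.5118; E_A = (-1.3488 − (-0.5118))/√2 = -0.5918.
Condition B: z_P = (73.8 − 68.9)/8.6 = 0.5698; z_E = (6.95 − 5.73)/1.27 = 0.9606; E_B = (0.5698 − 0.9606)/√2 = -0.2763.
E_A − E_B = -0.5918 − (-0.2763) = -0.3155 ≈ -0.32.

-0.32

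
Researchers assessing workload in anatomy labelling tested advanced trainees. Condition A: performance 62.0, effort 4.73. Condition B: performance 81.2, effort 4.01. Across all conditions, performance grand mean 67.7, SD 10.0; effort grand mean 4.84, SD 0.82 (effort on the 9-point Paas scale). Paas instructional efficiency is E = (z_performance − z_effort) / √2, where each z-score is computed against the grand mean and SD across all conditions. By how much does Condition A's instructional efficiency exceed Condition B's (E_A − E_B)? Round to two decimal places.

Condition A: z_P = (62.0 − 67.7)/10.0 = -0.5700; z_E = (4.73 − 4.84)/0.82 = -0.1341; E_A = (-0.5700 − (-0.1341))/√2 = -0.3082.
Condition B: z_P = (81.2 − 67.7)/10.0 = 1.3500; z_E = (4.01 − 4.84)/0.82 = -1.0122; E_B = (1.3500 − (-1.0122))/√2 = 1.6703.
E_A − E_B = -0.3082 − 1.6703 = -1.9785 ≈ -1.98.

-1.98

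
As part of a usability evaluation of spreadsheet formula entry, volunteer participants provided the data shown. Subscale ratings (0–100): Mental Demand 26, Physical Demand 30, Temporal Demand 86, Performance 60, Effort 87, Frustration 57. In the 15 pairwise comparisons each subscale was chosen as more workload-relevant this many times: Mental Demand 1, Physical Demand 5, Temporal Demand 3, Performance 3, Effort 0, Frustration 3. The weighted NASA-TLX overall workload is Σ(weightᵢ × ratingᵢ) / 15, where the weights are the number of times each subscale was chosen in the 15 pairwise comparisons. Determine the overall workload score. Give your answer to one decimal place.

52.3

The tallies are the weights (they sum to 15).
Weighted sum = 1·26 + 5·30 + 3·86 + 3·60 + 0·87 + 3·57
            = 26 + 150 + 258 + 180 + 0 + 171 = 785.
Overall workload = 785 / 15 = 52.3333 ≈ 52.3.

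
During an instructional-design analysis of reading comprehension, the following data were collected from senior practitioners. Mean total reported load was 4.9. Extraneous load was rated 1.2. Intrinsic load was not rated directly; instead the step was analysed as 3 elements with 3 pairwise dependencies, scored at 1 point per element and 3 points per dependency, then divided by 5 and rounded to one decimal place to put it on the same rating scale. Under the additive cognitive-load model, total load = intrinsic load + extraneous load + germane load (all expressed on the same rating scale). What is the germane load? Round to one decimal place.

Intrinsic (element-interactivity): (3 × 1 + 3 × 3) / 5 = 12 / 5 = 2.4000 → 2.4.
germane load = total − intrinsic − extraneous
             = 4.9 − 2.4 − 1.2 = 1.3.

1.3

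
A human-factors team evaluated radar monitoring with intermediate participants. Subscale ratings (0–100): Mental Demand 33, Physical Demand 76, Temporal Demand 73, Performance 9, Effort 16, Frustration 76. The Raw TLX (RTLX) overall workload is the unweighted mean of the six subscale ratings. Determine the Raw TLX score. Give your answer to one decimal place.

47.2

Sum of ratings = 33 + 76 + 73 + 9 + 16 + 76 = 283.
RTLX = 283 / 6 = 47.1667 ≈ 47.2.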